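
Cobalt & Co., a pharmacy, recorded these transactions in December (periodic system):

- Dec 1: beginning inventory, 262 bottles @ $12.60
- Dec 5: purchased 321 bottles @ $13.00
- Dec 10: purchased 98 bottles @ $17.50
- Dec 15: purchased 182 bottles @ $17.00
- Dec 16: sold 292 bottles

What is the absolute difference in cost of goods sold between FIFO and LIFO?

FIFO COGS: 262 @ $12.60 + 30 @ $13.00 = $3,691.20
LIFO COGS: 182 @ $17.00 + 98 @ $17.50 + 12 @ $13.00 = $4,965.00
Difference = |$3,691.20 − $4,965.00| = $1,273.80

$1,273.80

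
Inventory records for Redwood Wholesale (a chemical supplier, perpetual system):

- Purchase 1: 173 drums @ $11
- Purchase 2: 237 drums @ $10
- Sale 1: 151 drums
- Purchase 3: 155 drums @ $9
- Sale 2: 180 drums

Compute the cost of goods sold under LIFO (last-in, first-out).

COGS = $3,155

Sale 1 (151) [LIFO — newest first]: 151 @ $10 = $1,510
Sale 2 (180) [LIFO — newest first]: 155 @ $9 + 25 @ $10 = $1,645
Total COGS = $1,510 + $1,645 = $3,155
Ending inventory: 173 @ $11 + 61 @ $10 = $2,513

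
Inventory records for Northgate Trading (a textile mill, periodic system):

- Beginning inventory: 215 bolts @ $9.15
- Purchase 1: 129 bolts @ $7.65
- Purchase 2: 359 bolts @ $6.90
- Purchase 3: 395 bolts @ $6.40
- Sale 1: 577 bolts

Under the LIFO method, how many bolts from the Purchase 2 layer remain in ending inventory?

177

Sale 1 (577) [LIFO — newest first]: 395 @ $6.40 + 182 @ $6.90 = $3,783.80
Ending inventory: 215 @ $9.15 + 129 @ $7.65 + 177 @ $6.90 = $4,175.40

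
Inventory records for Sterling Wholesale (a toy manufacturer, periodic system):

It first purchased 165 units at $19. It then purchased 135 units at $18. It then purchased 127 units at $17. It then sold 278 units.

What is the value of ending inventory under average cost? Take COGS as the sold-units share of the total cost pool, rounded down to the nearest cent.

Sale 1, sell 278: 278/427 × $7,724.00 → $5,028.74
Ending inventory (cost pool remaining) = $2,695.26

Ending inventory = $2,695.26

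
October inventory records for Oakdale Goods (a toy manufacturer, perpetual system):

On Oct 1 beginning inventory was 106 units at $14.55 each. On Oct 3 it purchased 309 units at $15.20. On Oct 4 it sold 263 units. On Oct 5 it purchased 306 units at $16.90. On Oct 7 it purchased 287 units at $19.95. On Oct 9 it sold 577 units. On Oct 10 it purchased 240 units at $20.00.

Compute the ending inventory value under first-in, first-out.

Oct 4, 263 sold [FIFO — oldest first]: 106 @ $14.55 + 157 @ $15.20 = $3,928.70
Oct 9, 577 sold [FIFO — oldest first]: 152 @ $15.20 + 306 @ $16.90 + 119 @ $19.95 = $9,855.85
Total COGS = $3,928.70 + $9,855.85 = $13,784.55
Ending inventory: 168 @ $19.95 + 240 @ $20.00 = $8,151.60
Check: goods available $21,936.15 = COGS $13,784.55 + ending $8,151.60

Ending inventory = $8,151.60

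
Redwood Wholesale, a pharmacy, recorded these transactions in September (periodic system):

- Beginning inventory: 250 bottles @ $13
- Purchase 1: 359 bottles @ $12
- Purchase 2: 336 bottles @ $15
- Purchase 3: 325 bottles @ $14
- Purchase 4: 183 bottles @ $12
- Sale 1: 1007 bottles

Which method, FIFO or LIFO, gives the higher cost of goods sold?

LIFO

FIFO COGS: 250 @ $13 + 359 @ $12 + 336 @ $15 + 62 @ $14 = $13,466
LIFO COGS: 183 @ $12 + 325 @ $14 + 336 @ $15 + 163 @ $12 = $13,742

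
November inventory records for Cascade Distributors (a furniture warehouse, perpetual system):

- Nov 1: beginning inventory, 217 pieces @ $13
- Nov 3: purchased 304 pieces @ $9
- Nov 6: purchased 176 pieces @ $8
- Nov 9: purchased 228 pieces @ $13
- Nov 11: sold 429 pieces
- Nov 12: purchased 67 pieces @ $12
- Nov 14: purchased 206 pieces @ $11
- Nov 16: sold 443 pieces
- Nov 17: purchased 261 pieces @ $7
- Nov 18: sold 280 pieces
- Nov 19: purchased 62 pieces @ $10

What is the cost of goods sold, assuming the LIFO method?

Nov 11, 429 sold [LIFO — newest first]: 228 @ $13 + 176 @ $8 + 25 @ $9 = $4,597
Nov 16, 443 sold [LIFO — newest first]: 206 @ $11 + 67 @ $12 + 170 @ $9 = $4,600
Nov 18, 280 sold [LIFO — newest first]: 261 @ $7 + 19 @ $9 = $1,998
Total COGS = $4,597 + $4,600 + $1,998 = $11,195
Ending inventory: 217 @ $13 + 90 @ $9 + 62 @ $10 = $4,251

COGS = $11,195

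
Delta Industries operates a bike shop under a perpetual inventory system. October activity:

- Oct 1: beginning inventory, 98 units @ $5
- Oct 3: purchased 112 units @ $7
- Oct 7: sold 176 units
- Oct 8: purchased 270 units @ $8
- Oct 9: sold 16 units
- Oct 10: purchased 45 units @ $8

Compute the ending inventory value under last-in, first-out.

Ending inventory = $2,562

Oct 7, 176 sold [LIFO — newest first]: 112 @ $7 + 64 @ $5 = $1,104
Oct 9, 16 sold [LIFO — newest first]: 16 @ $8 = $128
Total COGS = $1,104 + $128 = $1,232
Ending inventory: 34 @ $5 + 254 @ $8 + 45 @ $8 = $2,562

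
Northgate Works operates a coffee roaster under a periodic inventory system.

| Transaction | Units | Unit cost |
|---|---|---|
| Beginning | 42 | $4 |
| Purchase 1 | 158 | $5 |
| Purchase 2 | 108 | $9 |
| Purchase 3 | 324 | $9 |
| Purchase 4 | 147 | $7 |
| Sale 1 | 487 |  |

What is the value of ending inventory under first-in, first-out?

Sale 1 (487) [FIFO — oldest first]: 42 @ $4 + 158 @ $5 + 108 @ $9 + 179 @ $9 = $3,541
Ending inventory: 145 @ $9 + 147 @ $7 = $2,334

Ending inventory = $2,334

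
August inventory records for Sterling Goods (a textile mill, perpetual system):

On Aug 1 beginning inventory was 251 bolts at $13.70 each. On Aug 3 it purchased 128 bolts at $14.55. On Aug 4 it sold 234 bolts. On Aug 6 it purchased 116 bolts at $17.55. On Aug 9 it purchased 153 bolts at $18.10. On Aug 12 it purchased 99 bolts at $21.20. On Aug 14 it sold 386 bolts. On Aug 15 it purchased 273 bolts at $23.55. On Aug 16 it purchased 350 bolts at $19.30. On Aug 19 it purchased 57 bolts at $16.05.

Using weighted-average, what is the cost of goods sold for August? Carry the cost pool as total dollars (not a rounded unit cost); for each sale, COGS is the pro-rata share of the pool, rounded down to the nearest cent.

After Aug 1: 251 on hand, pool $3,438.70 (≈ $13.7000 each)
After Aug 3: 379 on hand, pool $5,301.10 (≈ $13.9871 each)
Aug 4, sell 234: 234/379 × $5,301.10 → $3,272.97
After Aug 6: 261 on hand, pool $4,063.93 (≈ $15.5706 each)
After Aug 9: 414 on hand, pool $6,833.23 (≈ $16.5054 each)
After Aug 12: 513 on hand, pool $8,932.03 (≈ $17.4114 each)
Aug 14, sell 386: 386/513 × $8,932.03 → $6,720.78
After Aug 15: 400 on hand, pool $8,640.40 (≈ $21.6010 each)
After Aug 16: 750 on hand, pool $15,395.40 (≈ $20.5272 each)
After Aug 19: 807 on hand, pool $16,310.25 (≈ $20.2110 each)
Total COGS = $3,272.97 + $6,720.78 = $9,993.75
Ending inventory (cost pool remaining) = $16,310.25

COGS = $9,993.75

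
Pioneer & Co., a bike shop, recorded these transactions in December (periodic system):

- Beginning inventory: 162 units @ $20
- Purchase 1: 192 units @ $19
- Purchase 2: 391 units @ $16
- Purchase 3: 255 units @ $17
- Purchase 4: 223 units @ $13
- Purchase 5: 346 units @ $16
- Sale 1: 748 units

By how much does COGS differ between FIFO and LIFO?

FIFO COGS: 162 @ $20 + 192 @ $19 + 391 @ $16 + 3 @ $17 = $13,195
LIFO COGS: 346 @ $16 + 223 @ $13 + 179 @ $17 = $11,478
Difference = |$13,195 − $11,478| = $1,717

$1,717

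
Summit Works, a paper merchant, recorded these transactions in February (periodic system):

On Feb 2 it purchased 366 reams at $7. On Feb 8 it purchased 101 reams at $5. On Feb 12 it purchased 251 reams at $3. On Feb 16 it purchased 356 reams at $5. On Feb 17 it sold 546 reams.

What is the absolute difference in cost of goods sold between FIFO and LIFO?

$954

FIFO COGS: 366 @ $7 + 101 @ $5 + 79 @ $3 = $3,304
LIFO COGS: 356 @ $5 + 190 @ $3 = $2,350
Difference = |$3,304 − $2,350| = $954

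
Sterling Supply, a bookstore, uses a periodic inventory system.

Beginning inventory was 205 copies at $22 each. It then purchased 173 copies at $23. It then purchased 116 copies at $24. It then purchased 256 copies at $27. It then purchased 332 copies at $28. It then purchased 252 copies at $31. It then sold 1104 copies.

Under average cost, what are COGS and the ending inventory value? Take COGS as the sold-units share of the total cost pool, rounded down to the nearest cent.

Sale 1, sell 1104: 1104/1334 × $35,293.00 → $29,208.00
Ending inventory (cost pool remaining) = $6,085.00

COGS = $29,208.00; ending inventory = $6,085.00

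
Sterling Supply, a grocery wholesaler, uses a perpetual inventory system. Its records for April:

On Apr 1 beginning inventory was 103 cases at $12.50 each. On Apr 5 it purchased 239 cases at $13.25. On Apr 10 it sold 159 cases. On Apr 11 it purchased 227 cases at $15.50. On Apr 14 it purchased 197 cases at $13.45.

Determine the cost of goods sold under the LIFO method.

Apr 10, 159 sold [LIFO — newest first]: 159 @ $13.25 = $2,106.75
Ending inventory: 103 @ $12.50 + 80 @ $13.25 + 227 @ $15.50 + 197 @ $13.45 = $8,515.65

COGS = $2,106.75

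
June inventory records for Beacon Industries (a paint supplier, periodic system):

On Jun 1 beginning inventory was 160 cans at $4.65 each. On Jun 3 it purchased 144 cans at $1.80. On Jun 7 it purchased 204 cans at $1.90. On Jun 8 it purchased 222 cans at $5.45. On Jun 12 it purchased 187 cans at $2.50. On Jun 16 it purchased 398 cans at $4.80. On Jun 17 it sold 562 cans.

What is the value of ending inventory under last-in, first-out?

Ending inventory = $2,658.20

Jun 17, 562 sold [LIFO — newest first]: 398 @ $4.80 + 164 @ $2.50 = $2,320.40
Ending inventory: 160 @ $4.65 + 144 @ $1.80 + 204 @ $1.90 + 222 @ $5.45 + 23 @ $2.50 = $2,658.20
Check: goods available $4,978.60 = COGS $2,320.40 + ending $2,658.20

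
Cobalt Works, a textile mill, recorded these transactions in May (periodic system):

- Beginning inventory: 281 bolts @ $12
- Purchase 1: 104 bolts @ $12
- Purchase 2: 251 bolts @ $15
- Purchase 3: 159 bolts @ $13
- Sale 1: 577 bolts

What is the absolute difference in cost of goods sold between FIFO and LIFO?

$336

FIFO COGS: 281 @ $12 + 104 @ $12 + 192 @ $15 = $7,500
LIFO COGS: 159 @ $13 + 251 @ $15 + 104 @ $12 + 63 @ $12 = $7,836
Difference = |$7,500 − $7,836| = $336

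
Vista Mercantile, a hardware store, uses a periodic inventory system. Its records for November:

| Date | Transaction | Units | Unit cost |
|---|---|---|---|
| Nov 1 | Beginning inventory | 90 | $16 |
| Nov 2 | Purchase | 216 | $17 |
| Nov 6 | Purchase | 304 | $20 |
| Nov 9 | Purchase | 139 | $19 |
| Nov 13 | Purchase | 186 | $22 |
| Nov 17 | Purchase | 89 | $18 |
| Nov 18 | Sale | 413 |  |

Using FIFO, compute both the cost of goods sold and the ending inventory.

COGS = $7,252; ending inventory = $12,275

Nov 18, 413 sold [FIFO — oldest first]: 90 @ $16 + 216 @ $17 + 107 @ $20 = $7,252
Ending inventory: 197 @ $20 + 139 @ $19 + 186 @ $22 + 89 @ $18 = $12,275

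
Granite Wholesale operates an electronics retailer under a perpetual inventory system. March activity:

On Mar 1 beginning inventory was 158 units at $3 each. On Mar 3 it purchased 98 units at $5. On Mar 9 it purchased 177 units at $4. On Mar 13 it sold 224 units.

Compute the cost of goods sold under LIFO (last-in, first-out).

COGS = $943

Mar 13, 224 sold [LIFO — newest first]: 177 @ $4 + 47 @ $5 = $943
Ending inventory: 158 @ $3 + 51 @ $5 = $729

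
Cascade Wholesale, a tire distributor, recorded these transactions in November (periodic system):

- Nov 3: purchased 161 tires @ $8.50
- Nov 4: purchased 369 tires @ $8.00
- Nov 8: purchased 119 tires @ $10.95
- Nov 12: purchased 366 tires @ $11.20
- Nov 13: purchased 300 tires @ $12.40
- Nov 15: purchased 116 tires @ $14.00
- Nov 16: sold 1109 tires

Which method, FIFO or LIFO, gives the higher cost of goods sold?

LIFO

FIFO COGS: 161 @ $8.50 + 369 @ $8.00 + 119 @ $10.95 + 366 @ $11.20 + 94 @ $12.40 = $10,888.35
LIFO COGS: 116 @ $14.00 + 300 @ $12.40 + 366 @ $11.20 + 119 @ $10.95 + 208 @ $8.00 = $12,410.25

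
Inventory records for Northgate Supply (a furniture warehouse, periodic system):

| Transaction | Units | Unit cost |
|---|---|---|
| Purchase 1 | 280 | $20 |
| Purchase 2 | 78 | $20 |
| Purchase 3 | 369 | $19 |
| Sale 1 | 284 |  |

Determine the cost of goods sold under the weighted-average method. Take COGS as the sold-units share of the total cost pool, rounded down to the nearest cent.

COGS = $5,535.85

Sale 1, sell 284: 284/727 × $14,171.00 → $5,535.85
Ending inventory (cost pool remaining) = $8,635.15
Check: goods available $14,171.00 = COGS $5,535.85 + ending $8,635.15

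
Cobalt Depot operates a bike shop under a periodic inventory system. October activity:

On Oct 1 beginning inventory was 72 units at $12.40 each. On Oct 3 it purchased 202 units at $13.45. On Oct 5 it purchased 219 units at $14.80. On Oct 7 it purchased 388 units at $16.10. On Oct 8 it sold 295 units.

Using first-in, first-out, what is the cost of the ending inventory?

Ending inventory = $9,177.20

Oct 8, 295 sold [FIFO — oldest first]: 72 @ $12.40 + 202 @ $13.45 + 21 @ $14.80 = $3,920.50
Ending inventory: 198 @ $14.80 + 388 @ $16.10 = $9,177.20
Check: goods available $13,097.70 = COGS $3,920.50 + ending $9,177.20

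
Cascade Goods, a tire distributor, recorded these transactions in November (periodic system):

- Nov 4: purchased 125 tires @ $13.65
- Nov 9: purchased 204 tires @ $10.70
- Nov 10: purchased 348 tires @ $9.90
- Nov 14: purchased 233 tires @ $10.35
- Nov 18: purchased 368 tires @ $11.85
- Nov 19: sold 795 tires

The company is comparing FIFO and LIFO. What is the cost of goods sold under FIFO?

FIFO COGS: 125 @ $13.65 + 204 @ $10.70 + 348 @ $9.90 + 118 @ $10.35 = $8,555.55
LIFO COGS: 368 @ $11.85 + 233 @ $10.35 + 194 @ $9.90 = $8,692.95

COGS = $8,555.55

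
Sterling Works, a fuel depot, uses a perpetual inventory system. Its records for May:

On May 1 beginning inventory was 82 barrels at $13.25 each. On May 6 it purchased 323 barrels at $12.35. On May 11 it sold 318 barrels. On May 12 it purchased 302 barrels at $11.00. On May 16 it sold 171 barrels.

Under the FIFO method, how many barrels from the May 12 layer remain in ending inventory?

May 11, 318 sold [FIFO — oldest first]: 82 @ $13.25 + 236 @ $12.35 = $4,001.10
May 16, 171 sold [FIFO — oldest first]: 87 @ $12.35 + 84 @ $11.00 = $1,998.45
Total COGS = $4,001.10 + $1,998.45 = $5,999.55
Ending inventory: 218 @ $11.00 = $2,398.00
Check: goods available $8,397.55 = COGS $5,999.55 + ending $2,398.00

218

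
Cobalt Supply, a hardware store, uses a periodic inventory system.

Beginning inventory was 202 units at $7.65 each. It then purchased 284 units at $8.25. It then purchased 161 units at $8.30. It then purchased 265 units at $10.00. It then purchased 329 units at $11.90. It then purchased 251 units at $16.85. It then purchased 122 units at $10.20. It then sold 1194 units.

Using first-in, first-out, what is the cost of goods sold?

COGS = $11,230.40

Sale 1 (1194) [FIFO — oldest first]: 202 @ $7.65 + 284 @ $8.25 + 161 @ $8.30 + 265 @ $10.00 + 282 @ $11.90 = $11,230.40
Ending inventory: 47 @ $11.90 + 251 @ $16.85 + 122 @ $10.20 = $6,033.05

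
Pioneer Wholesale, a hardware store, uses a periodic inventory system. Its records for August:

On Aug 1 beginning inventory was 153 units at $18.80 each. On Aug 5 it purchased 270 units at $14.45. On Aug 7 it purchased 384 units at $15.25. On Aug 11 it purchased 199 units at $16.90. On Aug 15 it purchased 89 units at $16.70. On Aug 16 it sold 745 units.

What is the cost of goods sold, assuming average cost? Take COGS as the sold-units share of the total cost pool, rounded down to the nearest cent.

COGS = $11,895.03

Aug 16, sell 745: 745/1095 × $17,483.30 → $11,895.03
Ending inventory (cost pool remaining) = $5,588.27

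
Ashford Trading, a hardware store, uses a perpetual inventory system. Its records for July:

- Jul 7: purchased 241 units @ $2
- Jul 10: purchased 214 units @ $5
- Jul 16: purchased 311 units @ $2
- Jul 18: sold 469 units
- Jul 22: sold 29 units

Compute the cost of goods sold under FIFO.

COGS = $1,638

Jul 18, 469 sold [FIFO — oldest first]: 241 @ $2 + 214 @ $5 + 14 @ $2 = $1,580
Jul 22, 29 sold [FIFO — oldest first]: 29 @ $2 = $58
Total COGS = $1,580 + $58 = $1,638
Ending inventory: 268 @ $2 = $536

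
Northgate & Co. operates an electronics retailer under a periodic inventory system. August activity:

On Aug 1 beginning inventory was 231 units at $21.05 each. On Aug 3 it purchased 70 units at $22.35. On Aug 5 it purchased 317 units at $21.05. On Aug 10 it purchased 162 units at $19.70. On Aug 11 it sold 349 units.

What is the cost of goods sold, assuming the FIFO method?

Aug 11, 349 sold [FIFO — oldest first]: 231 @ $21.05 + 70 @ $22.35 + 48 @ $21.05 = $7,437.45
Ending inventory: 269 @ $21.05 + 162 @ $19.70 = $8,853.85

COGS = $7,437.45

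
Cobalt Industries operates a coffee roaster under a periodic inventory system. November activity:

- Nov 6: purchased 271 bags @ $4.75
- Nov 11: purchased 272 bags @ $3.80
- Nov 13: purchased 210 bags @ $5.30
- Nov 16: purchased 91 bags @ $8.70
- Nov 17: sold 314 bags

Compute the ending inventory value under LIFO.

Nov 17, 314 sold [LIFO — newest first]: 91 @ $8.70 + 210 @ $5.30 + 13 @ $3.80 = $1,954.10
Ending inventory: 271 @ $4.75 + 259 @ $3.80 = $2,271.45
Check: goods available $4,225.55 = COGS $1,954.10 + ending $2,271.45

Ending inventory = $2,271.45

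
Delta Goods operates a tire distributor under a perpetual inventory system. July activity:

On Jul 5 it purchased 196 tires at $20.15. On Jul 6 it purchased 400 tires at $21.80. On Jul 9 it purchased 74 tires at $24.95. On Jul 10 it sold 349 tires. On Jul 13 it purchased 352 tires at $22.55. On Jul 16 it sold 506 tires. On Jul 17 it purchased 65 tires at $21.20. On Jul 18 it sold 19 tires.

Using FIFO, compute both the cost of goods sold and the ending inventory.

Jul 10, 349 sold [FIFO — oldest first]: 196 @ $20.15 + 153 @ $21.80 = $7,284.80
Jul 16, 506 sold [FIFO — oldest first]: 247 @ $21.80 + 74 @ $24.95 + 185 @ $22.55 = $11,402.65
Jul 18, 19 sold [FIFO — oldest first]: 19 @ $22.55 = $428.45
Total COGS = $7,284.80 + $11,402.65 + $428.45 = $19,115.90
Ending inventory: 148 @ $22.55 + 65 @ $21.20 = $4,715.40
Check: goods available $23,831.30 = COGS $19,115.90 + ending $4,715.40

COGS = $19,115.90; ending inventory = $4,715.40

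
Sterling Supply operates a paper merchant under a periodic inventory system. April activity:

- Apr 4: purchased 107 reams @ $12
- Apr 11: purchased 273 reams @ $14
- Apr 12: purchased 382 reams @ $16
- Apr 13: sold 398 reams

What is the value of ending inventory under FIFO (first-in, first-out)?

Ending inventory = $5,824

Apr 13, 398 sold [FIFO — oldest first]: 107 @ $12 + 273 @ $14 + 18 @ $16 = $5,394
Ending inventory: 364 @ $16 = $5,824
Check: goods available $11,218 = COGS $5,394 + ending $5,824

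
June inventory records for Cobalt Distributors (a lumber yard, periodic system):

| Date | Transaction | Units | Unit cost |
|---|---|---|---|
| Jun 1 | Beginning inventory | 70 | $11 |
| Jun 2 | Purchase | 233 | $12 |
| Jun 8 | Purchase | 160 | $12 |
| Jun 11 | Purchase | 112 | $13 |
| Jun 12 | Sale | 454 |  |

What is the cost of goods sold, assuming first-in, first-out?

Jun 12, 454 sold [FIFO — oldest first]: 70 @ $11 + 233 @ $12 + 151 @ $12 = $5,378
Ending inventory: 9 @ $12 + 112 @ $13 = $1,564

COGS = $5,378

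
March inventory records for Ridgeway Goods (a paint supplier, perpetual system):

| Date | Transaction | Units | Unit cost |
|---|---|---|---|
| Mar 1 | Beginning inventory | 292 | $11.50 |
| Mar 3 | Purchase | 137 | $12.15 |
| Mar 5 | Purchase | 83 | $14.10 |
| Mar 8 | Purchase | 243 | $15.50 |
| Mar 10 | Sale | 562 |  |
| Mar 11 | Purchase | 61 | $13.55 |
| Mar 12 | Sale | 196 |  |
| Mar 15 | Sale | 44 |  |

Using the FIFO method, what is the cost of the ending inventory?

Ending inventory = $189.70

Mar 10, 562 sold [FIFO — oldest first]: 292 @ $11.50 + 137 @ $12.15 + 83 @ $14.10 + 50 @ $15.50 = $6,967.85
Mar 12, 196 sold [FIFO — oldest first]: 193 @ $15.50 + 3 @ $13.55 = $3,032.15
Mar 15, 44 sold [FIFO — oldest first]: 44 @ $13.55 = $596.20
Total COGS = $6,967.85 + $3,032.15 + $596.20 = $10,596.20
Ending inventory: 14 @ $13.55 = $189.70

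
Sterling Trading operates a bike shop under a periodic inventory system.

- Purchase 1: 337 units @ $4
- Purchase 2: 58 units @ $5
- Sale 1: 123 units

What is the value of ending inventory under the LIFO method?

Ending inventory = $1,088

Sale 1 (123) [LIFO — newest first]: 58 @ $5 + 65 @ $4 = $550
Ending inventory: 272 @ $4 = $1,088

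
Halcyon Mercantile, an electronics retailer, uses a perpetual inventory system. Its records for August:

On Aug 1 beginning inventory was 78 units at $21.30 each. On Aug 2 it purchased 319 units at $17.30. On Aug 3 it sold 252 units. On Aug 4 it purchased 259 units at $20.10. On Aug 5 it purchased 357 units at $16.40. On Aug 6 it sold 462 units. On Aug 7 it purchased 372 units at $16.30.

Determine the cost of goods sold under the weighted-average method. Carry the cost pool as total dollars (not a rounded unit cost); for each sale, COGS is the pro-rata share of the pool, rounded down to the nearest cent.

COGS = $12,864.63

After Aug 1: 78 on hand, pool $1,661.40 (≈ $21.3000 each)
After Aug 2: 397 on hand, pool $7,180.10 (≈ $18.0859 each)
Aug 3, sell 252: 252/397 × $7,180.10 → $4,557.64
After Aug 4: 404 on hand, pool $7,828.36 (≈ $19.3771 each)
After Aug 5: 761 on hand, pool $13,683.16 (≈ $17.9805 each)
Aug 6, sell 462: 462/761 × $13,683.16 → $8,306.99
After Aug 7: 671 on hand, pool $11,439.77 (≈ $17.0488 each)
Total COGS = $4,557.64 + $8,306.99 = $12,864.63
Ending inventory (cost pool remaining) = $11,439.77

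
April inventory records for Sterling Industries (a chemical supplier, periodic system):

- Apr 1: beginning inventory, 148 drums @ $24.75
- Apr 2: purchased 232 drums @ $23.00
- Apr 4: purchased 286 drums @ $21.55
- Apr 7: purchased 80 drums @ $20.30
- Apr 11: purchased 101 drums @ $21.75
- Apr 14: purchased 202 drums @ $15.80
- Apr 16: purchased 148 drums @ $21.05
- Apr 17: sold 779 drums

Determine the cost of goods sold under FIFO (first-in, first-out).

Apr 17, 779 sold [FIFO — oldest first]: 148 @ $24.75 + 232 @ $23.00 + 286 @ $21.55 + 80 @ $20.30 + 33 @ $21.75 = $17,504.05
Ending inventory: 68 @ $21.75 + 202 @ $15.80 + 148 @ $21.05 = $7,786.00

COGS = $17,504.05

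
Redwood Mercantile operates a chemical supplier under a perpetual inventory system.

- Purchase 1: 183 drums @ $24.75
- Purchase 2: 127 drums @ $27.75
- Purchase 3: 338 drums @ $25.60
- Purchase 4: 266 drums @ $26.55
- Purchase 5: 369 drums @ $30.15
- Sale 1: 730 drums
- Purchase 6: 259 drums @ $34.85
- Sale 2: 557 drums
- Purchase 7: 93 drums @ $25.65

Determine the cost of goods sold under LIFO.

COGS = $37,392.85

Sale 1 (730) [LIFO — newest first]: 369 @ $30.15 + 266 @ $26.55 + 95 @ $25.60 = $20,619.65
Sale 2 (557) [LIFO — newest first]: 259 @ $34.85 + 243 @ $25.60 + 55 @ $27.75 = $16,773.20
Total COGS = $20,619.65 + $16,773.20 = $37,392.85
Ending inventory: 183 @ $24.75 + 72 @ $27.75 + 93 @ $25.65 = $8,912.70
Check: goods available $46,305.55 = COGS $37,392.85 + ending $8,912.70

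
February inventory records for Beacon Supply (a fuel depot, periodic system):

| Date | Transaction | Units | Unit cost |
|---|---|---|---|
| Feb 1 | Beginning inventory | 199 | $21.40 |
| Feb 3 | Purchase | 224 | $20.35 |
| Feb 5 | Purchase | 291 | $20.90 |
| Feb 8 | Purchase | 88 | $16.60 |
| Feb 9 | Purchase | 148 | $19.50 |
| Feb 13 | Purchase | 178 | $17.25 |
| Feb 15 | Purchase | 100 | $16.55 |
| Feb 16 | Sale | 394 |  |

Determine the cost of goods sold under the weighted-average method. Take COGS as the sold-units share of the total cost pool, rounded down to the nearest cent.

Feb 16, sell 394: 394/1228 × $23,971.20 → $7,691.08
Ending inventory (cost pool remaining) = $16,280.12

COGS = $7,691.08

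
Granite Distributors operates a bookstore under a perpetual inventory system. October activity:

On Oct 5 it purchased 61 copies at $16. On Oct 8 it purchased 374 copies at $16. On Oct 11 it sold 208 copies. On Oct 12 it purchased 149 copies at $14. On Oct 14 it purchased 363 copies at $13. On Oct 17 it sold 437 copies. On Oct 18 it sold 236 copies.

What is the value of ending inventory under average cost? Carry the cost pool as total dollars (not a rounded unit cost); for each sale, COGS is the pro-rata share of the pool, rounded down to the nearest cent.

After Oct 5: 61 on hand, pool $976.00 (≈ $16.0000 each)
After Oct 8: 435 on hand, pool $6,960.00 (≈ $16.0000 each)
Oct 11, sell 208: 208/435 × $6,960.00 → $3,328.00
After Oct 12: 376 on hand, pool $5,718.00 (≈ $15.2074 each)
After Oct 14: 739 on hand, pool $10,437.00 (≈ $14.1231 each)
Oct 17, sell 437: 437/739 × $10,437.00 → $6,171.81
Oct 18, sell 236: 236/302 × $4,265.19 → $3,333.06
Total COGS = $3,328.00 + $6,171.81 + $3,333.06 = $12,832.87
Ending inventory (cost pool remaining) = $932.13
Check: goods available $13,765.00 = COGS $12,832.87 + ending $932.13

Ending inventory = $932.13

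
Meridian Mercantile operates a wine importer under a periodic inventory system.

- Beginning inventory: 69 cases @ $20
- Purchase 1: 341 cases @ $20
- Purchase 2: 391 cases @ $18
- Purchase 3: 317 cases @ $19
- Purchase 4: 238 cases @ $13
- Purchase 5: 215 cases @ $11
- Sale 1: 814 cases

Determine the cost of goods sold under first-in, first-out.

Sale 1 (814) [FIFO — oldest first]: 69 @ $20 + 341 @ $20 + 391 @ $18 + 13 @ $19 = $15,485
Ending inventory: 304 @ $19 + 238 @ $13 + 215 @ $11 = $11,235

COGS = $15,485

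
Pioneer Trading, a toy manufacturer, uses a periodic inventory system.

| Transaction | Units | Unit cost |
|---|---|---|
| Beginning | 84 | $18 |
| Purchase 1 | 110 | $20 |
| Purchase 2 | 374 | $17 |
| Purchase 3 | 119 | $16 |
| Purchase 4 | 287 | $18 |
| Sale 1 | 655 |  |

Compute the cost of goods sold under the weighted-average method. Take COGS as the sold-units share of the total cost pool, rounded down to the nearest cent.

COGS = $11,526.38

Sale 1, sell 655: 655/974 × $17,140.00 → $11,526.38
Ending inventory (cost pool remaining) = $5,613.62
Check: goods available $17,140.00 = COGS $11,526.38 + ending $5,613.62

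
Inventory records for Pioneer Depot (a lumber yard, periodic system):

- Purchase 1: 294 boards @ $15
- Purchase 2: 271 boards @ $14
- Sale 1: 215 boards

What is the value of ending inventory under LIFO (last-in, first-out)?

Sale 1 (215) [LIFO — newest first]: 215 @ $14 = $3,010
Ending inventory: 294 @ $15 + 56 @ $14 = $5,194
Check: goods available $8,204 = COGS $3,010 + ending $5,194

Ending inventory = $5,194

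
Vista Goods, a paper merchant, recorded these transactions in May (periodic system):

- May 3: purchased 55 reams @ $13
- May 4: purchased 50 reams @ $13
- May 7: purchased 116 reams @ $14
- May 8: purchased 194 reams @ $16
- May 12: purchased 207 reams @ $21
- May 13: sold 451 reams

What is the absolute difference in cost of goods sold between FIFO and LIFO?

FIFO COGS: 55 @ $13 + 50 @ $13 + 116 @ $14 + 194 @ $16 + 36 @ $21 = $6,849
LIFO COGS: 207 @ $21 + 194 @ $16 + 50 @ $14 = $8,151
Difference = |$6,849 − $8,151| = $1,302

$1,302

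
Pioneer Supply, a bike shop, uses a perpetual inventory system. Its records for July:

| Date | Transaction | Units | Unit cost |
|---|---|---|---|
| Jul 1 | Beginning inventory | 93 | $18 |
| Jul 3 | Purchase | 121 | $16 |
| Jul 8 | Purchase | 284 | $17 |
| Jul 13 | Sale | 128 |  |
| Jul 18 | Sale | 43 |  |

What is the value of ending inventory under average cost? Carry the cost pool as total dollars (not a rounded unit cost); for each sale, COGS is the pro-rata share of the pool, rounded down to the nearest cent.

Ending inventory = $5,540.62

After Jul 1: 93 on hand, pool $1,674.00 (≈ $18.0000 each)
After Jul 3: 214 on hand, pool $3,610.00 (≈ $16.8692 each)
After Jul 8: 498 on hand, pool $8,438.00 (≈ $16.9438 each)
Jul 13, sell 128: 128/498 × $8,438.00 → $2,168.80
Jul 18, sell 43: 43/370 × $6,269.20 → $728.58
Total COGS = $2,168.80 + $728.58 = $2,897.38
Ending inventory (cost pool remaining) = $5,540.62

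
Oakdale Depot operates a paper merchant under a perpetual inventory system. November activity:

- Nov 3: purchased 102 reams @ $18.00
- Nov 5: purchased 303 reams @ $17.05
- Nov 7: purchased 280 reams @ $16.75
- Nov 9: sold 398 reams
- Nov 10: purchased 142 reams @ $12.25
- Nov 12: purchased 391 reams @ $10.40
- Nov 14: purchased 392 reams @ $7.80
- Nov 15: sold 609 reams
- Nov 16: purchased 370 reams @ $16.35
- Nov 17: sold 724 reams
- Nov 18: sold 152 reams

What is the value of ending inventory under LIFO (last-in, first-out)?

Ending inventory = $1,746.00

Nov 9, 398 sold [LIFO — newest first]: 280 @ $16.75 + 118 @ $17.05 = $6,701.90
Nov 15, 609 sold [LIFO — newest first]: 392 @ $7.80 + 217 @ $10.40 = $5,314.40
Nov 17, 724 sold [LIFO — newest first]: 370 @ $16.35 + 174 @ $10.40 + 142 @ $12.25 + 38 @ $17.05 = $10,246.50
Nov 18, 152 sold [LIFO — newest first]: 147 @ $17.05 + 5 @ $18.00 = $2,596.35
Total COGS = $6,701.90 + $5,314.40 + $10,246.50 + $2,596.35 = $24,859.15
Ending inventory: 97 @ $18.00 = $1,746.00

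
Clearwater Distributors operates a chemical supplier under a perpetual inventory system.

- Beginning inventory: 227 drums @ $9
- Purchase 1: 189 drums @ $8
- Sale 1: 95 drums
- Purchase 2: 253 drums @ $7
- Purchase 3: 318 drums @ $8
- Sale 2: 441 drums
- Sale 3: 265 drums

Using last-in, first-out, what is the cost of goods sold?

Sale 1 (95) [LIFO — newest first]: 95 @ $8 = $760
Sale 2 (441) [LIFO — newest first]: 318 @ $8 + 123 @ $7 = $3,405
Sale 3 (265) [LIFO — newest first]: 130 @ $7 + 94 @ $8 + 41 @ $9 = $2,031
Total COGS = $760 + $3,405 + $2,031 = $6,196
Ending inventory: 186 @ $9 = $1,674

COGS = $6,196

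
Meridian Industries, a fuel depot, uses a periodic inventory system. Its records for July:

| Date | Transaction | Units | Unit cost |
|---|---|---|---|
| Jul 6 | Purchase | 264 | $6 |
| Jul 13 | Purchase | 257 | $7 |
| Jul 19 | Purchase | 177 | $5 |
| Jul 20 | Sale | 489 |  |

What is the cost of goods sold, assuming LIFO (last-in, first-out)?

Jul 20, 489 sold [LIFO — newest first]: 177 @ $5 + 257 @ $7 + 55 @ $6 = $3,014
Ending inventory: 209 @ $6 = $1,254

COGS = $3,014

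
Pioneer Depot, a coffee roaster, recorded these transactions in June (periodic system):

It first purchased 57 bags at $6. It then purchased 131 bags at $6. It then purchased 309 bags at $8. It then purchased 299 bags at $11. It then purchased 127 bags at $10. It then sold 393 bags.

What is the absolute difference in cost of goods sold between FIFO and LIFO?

$1,428

FIFO COGS: 57 @ $6 + 131 @ $6 + 205 @ $8 = $2,768
LIFO COGS: 127 @ $10 + 266 @ $11 = $4,196
Difference = |$2,768 − $4,196| = $1,428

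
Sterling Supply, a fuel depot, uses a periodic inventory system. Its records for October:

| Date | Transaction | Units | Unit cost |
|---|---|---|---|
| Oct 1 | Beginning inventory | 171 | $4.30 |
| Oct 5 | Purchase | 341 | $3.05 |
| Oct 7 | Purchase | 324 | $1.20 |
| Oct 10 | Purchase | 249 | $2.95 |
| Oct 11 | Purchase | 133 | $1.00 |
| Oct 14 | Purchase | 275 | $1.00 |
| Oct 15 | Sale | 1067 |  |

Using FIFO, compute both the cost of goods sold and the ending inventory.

Oct 15, 1067 sold [FIFO — oldest first]: 171 @ $4.30 + 341 @ $3.05 + 324 @ $1.20 + 231 @ $2.95 = $2,845.60
Ending inventory: 18 @ $2.95 + 133 @ $1.00 + 275 @ $1.00 = $461.10
Check: goods available $3,306.70 = COGS $2,845.60 + ending $461.10

COGS = $2,845.60; ending inventory = $461.10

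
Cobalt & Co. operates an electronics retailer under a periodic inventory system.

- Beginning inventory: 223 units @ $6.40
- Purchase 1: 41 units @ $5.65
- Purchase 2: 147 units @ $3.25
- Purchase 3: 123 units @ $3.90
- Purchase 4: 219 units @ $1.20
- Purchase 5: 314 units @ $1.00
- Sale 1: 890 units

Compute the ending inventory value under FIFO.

Ending inventory = $177.00

Sale 1 (890) [FIFO — oldest first]: 223 @ $6.40 + 41 @ $5.65 + 147 @ $3.25 + 123 @ $3.90 + 219 @ $1.20 + 137 @ $1.00 = $3,016.10
Ending inventory: 177 @ $1.00 = $177.00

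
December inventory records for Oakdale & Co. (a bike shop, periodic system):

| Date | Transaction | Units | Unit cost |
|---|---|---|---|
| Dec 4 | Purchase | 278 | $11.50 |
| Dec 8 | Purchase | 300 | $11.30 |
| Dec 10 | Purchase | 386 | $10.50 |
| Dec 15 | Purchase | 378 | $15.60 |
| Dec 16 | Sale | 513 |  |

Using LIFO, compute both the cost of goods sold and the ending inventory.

COGS = $7,314.30; ending inventory = $9,222.50

Dec 16, 513 sold [LIFO — newest first]: 378 @ $15.60 + 135 @ $10.50 = $7,314.30
Ending inventory: 278 @ $11.50 + 300 @ $11.30 + 251 @ $10.50 = $9,222.50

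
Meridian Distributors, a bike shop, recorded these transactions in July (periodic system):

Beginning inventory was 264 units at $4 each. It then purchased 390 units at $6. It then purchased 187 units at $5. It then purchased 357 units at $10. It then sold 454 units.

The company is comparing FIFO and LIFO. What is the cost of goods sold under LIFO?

COGS = $4,055

FIFO COGS: 264 @ $4 + 190 @ $6 = $2,196
LIFO COGS: 357 @ $10 + 97 @ $5 = $4,055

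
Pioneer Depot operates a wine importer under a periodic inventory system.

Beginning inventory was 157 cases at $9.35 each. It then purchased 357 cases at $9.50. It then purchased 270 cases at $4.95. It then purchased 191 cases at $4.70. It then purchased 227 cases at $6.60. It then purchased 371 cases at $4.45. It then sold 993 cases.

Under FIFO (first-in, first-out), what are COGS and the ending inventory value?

COGS = $7,212.45; ending inventory = $3,030.35

Sale 1 (993) [FIFO — oldest first]: 157 @ $9.35 + 357 @ $9.50 + 270 @ $4.95 + 191 @ $4.70 + 18 @ $6.60 = $7,212.45
Ending inventory: 209 @ $6.60 + 371 @ $4.45 = $3,030.35
Check: goods available $10,242.80 = COGS $7,212.45 + ending $3,030.35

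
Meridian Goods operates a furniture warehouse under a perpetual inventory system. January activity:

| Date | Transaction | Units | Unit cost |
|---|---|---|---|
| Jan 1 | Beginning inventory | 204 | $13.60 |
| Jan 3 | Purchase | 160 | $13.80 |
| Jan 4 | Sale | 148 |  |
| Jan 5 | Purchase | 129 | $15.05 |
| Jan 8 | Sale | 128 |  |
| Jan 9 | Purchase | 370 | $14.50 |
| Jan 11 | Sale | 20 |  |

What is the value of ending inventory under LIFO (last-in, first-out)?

Jan 4, 148 sold [LIFO — newest first]: 148 @ $13.80 = $2,042.40
Jan 8, 128 sold [LIFO — newest first]: 128 @ $15.05 = $1,926.40
Jan 11, 20 sold [LIFO — newest first]: 20 @ $14.50 = $290.00
Total COGS = $2,042.40 + $1,926.40 + $290.00 = $4,258.80
Ending inventory: 204 @ $13.60 + 12 @ $13.80 + 1 @ $15.05 + 350 @ $14.50 = $8,030.05

Ending inventory = $8,030.05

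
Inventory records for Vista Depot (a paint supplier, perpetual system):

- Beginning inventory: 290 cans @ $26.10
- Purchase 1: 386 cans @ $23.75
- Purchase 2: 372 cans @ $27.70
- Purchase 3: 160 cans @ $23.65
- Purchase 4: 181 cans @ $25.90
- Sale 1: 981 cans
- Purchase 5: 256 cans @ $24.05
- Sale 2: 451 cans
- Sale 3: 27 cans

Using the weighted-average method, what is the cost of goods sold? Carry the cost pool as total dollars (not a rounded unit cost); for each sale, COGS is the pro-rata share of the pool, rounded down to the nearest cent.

COGS = $37,022.90

After Beginning: 290 on hand, pool $7,569.00 (≈ $26.1000 each)
After Purchase 1: 676 on hand, pool $16,736.50 (≈ $24.7581 each)
After Purchase 2: 1048 on hand, pool $27,040.90 (≈ $25.8024 each)
After Purchase 3: 1208 on hand, pool $30,824.90 (≈ $25.5173 each)
After Purchase 4: 1389 on hand, pool $35,512.80 (≈ $25.5672 each)
Sale 1, sell 981: 981/1389 × $35,512.80 → $25,081.39
After Purchase 5: 664 on hand, pool $16,588.21 (≈ $24.9822 each)
Sale 2, sell 451: 451/664 × $16,588.21 → $11,266.99
Sale 3, sell 27: 27/213 × $5,321.22 → $674.52
Total COGS = $25,081.39 + $11,266.99 + $674.52 = $37,022.90
Ending inventory (cost pool remaining) = $4,646.70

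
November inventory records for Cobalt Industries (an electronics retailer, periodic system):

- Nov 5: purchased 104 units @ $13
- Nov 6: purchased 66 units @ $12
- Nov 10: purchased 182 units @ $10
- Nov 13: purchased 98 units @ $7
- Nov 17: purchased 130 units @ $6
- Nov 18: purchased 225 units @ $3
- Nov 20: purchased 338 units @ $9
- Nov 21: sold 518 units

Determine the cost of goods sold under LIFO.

COGS = $3,582

Nov 21, 518 sold [LIFO — newest first]: 338 @ $9 + 180 @ $3 = $3,582
Ending inventory: 104 @ $13 + 66 @ $12 + 182 @ $10 + 98 @ $7 + 130 @ $6 + 45 @ $3 = $5,565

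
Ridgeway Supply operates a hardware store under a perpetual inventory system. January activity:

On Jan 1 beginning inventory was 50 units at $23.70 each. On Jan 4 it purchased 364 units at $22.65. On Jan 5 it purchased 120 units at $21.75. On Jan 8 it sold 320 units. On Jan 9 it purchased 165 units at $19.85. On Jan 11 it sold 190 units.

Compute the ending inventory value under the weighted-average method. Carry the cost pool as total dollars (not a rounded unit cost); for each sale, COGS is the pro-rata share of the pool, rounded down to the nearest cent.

After Jan 1: 50 on hand, pool $1,185.00 (≈ $23.7000 each)
After Jan 4: 414 on hand, pool $9,429.60 (≈ $22.7768 each)
After Jan 5: 534 on hand, pool $12,039.60 (≈ $22.5461 each)
Jan 8, sell 320: 320/534 × $12,039.60 → $7,214.74
After Jan 9: 379 on hand, pool $8,100.11 (≈ $21.3723 each)
Jan 11, sell 190: 190/379 × $8,100.11 → $4,060.74
Total COGS = $7,214.74 + $4,060.74 = $11,275.48
Ending inventory (cost pool remaining) = $4,039.37
Check: goods available $15,314.85 = COGS $11,275.48 + ending $4,039.37

Ending inventory = $4,039.37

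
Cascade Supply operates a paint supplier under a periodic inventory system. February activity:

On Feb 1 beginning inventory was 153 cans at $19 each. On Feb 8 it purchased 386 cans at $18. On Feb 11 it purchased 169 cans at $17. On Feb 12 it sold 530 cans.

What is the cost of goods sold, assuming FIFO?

COGS = $9,693

Feb 12, 530 sold [FIFO — oldest first]: 153 @ $19 + 377 @ $18 = $9,693
Ending inventory: 9 @ $18 + 169 @ $17 = $3,035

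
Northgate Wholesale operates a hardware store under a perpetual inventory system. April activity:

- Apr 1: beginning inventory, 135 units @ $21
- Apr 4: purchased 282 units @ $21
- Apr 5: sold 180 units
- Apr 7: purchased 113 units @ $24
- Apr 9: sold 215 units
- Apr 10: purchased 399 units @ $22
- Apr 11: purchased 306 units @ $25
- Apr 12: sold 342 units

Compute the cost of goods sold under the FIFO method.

COGS = $16,023

Apr 5, 180 sold [FIFO — oldest first]: 135 @ $21 + 45 @ $21 = $3,780
Apr 9, 215 sold [FIFO — oldest first]: 215 @ $21 = $4,515
Apr 12, 342 sold [FIFO — oldest first]: 22 @ $21 + 113 @ $24 + 207 @ $22 = $7,728
Total COGS = $3,780 + $4,515 + $7,728 = $16,023
Ending inventory: 192 @ $22 + 306 @ $25 = $11,874
Check: goods available $27,897 = COGS $16,023 + ending $11,874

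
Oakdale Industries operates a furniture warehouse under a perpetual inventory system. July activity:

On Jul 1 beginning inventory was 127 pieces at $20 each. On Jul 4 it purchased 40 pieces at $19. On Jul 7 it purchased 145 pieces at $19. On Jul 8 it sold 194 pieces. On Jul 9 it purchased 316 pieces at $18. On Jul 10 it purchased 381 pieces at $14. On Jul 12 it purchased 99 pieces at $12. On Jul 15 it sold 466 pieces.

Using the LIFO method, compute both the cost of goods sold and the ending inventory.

COGS = $10,021; ending inventory = $8,244

Jul 8, 194 sold [LIFO — newest first]: 145 @ $19 + 40 @ $19 + 9 @ $20 = $3,695
Jul 15, 466 sold [LIFO — newest first]: 99 @ $12 + 367 @ $14 = $6,326
Total COGS = $3,695 + $6,326 = $10,021
Ending inventory: 118 @ $20 + 316 @ $18 + 14 @ $14 = $8,244
Check: goods available $18,265 = COGS $10,021 + ending $8,244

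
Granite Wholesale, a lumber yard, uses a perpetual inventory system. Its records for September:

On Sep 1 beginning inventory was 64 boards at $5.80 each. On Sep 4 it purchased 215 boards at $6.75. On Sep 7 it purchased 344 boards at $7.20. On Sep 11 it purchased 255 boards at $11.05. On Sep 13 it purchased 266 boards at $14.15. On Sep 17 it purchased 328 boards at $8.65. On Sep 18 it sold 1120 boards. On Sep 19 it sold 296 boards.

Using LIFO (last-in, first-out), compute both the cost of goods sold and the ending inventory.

Sep 18, 1120 sold [LIFO — newest first]: 328 @ $8.65 + 266 @ $14.15 + 255 @ $11.05 + 271 @ $7.20 = $11,370.05
Sep 19, 296 sold [LIFO — newest first]: 73 @ $7.20 + 215 @ $6.75 + 8 @ $5.80 = $2,023.25
Total COGS = $11,370.05 + $2,023.25 = $13,393.30
Ending inventory: 56 @ $5.80 = $324.80
Check: goods available $13,718.10 = COGS $13,393.30 + ending $324.80

COGS = $13,393.30; ending inventory = $324.80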